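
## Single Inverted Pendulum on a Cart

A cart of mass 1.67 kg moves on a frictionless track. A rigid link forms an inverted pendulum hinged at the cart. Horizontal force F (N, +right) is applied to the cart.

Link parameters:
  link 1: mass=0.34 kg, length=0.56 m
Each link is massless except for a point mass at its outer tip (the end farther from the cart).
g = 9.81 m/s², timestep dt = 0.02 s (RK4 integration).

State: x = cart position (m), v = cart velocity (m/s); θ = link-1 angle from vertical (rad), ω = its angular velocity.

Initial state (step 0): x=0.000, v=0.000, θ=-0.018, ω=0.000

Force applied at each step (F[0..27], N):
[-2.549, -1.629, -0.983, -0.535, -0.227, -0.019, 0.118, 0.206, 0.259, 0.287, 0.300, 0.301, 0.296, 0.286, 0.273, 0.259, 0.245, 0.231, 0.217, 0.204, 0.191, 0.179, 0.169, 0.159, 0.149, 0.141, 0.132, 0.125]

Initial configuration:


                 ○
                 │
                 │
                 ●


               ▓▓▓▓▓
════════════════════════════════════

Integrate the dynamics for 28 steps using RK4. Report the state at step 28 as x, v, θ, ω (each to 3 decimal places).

Answer: x=-0.022, v=-0.012, θ=0.004, ω=-0.001

Derivation:
apply F[0]=-2.549 → step 1: x=-0.000, v=-0.030, θ=-0.018, ω=0.047
apply F[1]=-1.629 → step 2: x=-0.001, v=-0.049, θ=-0.016, ω=0.075
apply F[2]=-0.983 → step 3: x=-0.002, v=-0.060, θ=-0.015, ω=0.089
apply F[3]=-0.535 → step 4: x=-0.003, v=-0.066, θ=-0.013, ω=0.095
apply F[4]=-0.227 → step 5: x=-0.005, v=-0.068, θ=-0.011, ω=0.095
apply F[5]=-0.019 → step 6: x=-0.006, v=-0.068, θ=-0.009, ω=0.091
apply F[6]=+0.118 → step 7: x=-0.007, v=-0.066, θ=-0.007, ω=0.085
apply F[7]=+0.206 → step 8: x=-0.009, v=-0.063, θ=-0.006, ω=0.078
apply F[8]=+0.259 → step 9: x=-0.010, v=-0.060, θ=-0.004, ω=0.070
apply F[9]=+0.287 → step 10: x=-0.011, v=-0.056, θ=-0.003, ω=0.062
apply F[10]=+0.300 → step 11: x=-0.012, v=-0.053, θ=-0.002, ω=0.055
apply F[11]=+0.301 → step 12: x=-0.013, v=-0.049, θ=-0.001, ω=0.048
apply F[12]=+0.296 → step 13: x=-0.014, v=-0.045, θ=0.000, ω=0.042
apply F[13]=+0.286 → step 14: x=-0.015, v=-0.042, θ=0.001, ω=0.036
apply F[14]=+0.273 → step 15: x=-0.016, v=-0.039, θ=0.002, ω=0.030
apply F[15]=+0.259 → step 16: x=-0.017, v=-0.036, θ=0.002, ω=0.026
apply F[16]=+0.245 → step 17: x=-0.017, v=-0.033, θ=0.003, ω=0.021
apply F[17]=+0.231 → step 18: x=-0.018, v=-0.030, θ=0.003, ω=0.018
apply F[18]=+0.217 → step 19: x=-0.019, v=-0.028, θ=0.003, ω=0.014
apply F[19]=+0.204 → step 20: x=-0.019, v=-0.026, θ=0.004, ω=0.012
apply F[20]=+0.191 → step 21: x=-0.020, v=-0.023, θ=0.004, ω=0.009
apply F[21]=+0.179 → step 22: x=-0.020, v=-0.021, θ=0.004, ω=0.007
apply F[22]=+0.169 → step 23: x=-0.020, v=-0.020, θ=0.004, ω=0.005
apply F[23]=+0.159 → step 24: x=-0.021, v=-0.018, θ=0.004, ω=0.003
apply F[24]=+0.149 → step 25: x=-0.021, v=-0.016, θ=0.004, ω=0.002
apply F[25]=+0.141 → step 26: x=-0.021, v=-0.015, θ=0.004, ω=0.001
apply F[26]=+0.132 → step 27: x=-0.022, v=-0.013, θ=0.004, ω=-0.000
apply F[27]=+0.125 → step 28: x=-0.022, v=-0.012, θ=0.004, ω=-0.001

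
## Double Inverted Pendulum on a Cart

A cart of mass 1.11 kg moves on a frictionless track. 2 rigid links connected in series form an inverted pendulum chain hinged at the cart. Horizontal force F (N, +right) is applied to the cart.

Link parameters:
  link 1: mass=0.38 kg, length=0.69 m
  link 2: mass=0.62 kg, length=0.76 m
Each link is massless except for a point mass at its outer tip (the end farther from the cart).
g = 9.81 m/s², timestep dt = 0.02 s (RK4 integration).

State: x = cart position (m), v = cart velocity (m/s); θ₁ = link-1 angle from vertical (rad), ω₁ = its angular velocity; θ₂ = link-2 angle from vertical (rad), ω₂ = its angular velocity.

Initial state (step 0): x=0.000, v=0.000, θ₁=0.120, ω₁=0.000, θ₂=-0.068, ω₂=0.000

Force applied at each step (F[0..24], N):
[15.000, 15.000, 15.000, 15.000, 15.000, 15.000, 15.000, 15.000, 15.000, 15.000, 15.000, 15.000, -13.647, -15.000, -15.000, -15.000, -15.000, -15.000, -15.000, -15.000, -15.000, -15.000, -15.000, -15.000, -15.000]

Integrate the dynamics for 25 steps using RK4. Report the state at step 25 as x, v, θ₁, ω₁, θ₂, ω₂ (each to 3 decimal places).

apply F[0]=+15.000 → step 1: x=0.002, v=0.248, θ₁=0.118, ω₁=-0.231, θ₂=-0.069, ω₂=-0.137
apply F[1]=+15.000 → step 2: x=0.010, v=0.496, θ₁=0.111, ω₁=-0.466, θ₂=-0.073, ω₂=-0.271
apply F[2]=+15.000 → step 3: x=0.022, v=0.747, θ₁=0.099, ω₁=-0.712, θ₂=-0.080, ω₂=-0.399
apply F[3]=+15.000 → step 4: x=0.040, v=1.001, θ₁=0.082, ω₁=-0.974, θ₂=-0.089, ω₂=-0.518
apply F[4]=+15.000 → step 5: x=0.062, v=1.260, θ₁=0.060, ω₁=-1.256, θ₂=-0.101, ω₂=-0.625
apply F[5]=+15.000 → step 6: x=0.090, v=1.523, θ₁=0.032, ω₁=-1.563, θ₂=-0.114, ω₂=-0.715
apply F[6]=+15.000 → step 7: x=0.123, v=1.791, θ₁=-0.003, ω₁=-1.901, θ₂=-0.129, ω₂=-0.785
apply F[7]=+15.000 → step 8: x=0.162, v=2.064, θ₁=-0.045, ω₁=-2.271, θ₂=-0.146, ω₂=-0.833
apply F[8]=+15.000 → step 9: x=0.206, v=2.339, θ₁=-0.094, ω₁=-2.672, θ₂=-0.162, ω₂=-0.859
apply F[9]=+15.000 → step 10: x=0.255, v=2.613, θ₁=-0.152, ω₁=-3.097, θ₂=-0.180, ω₂=-0.866
apply F[10]=+15.000 → step 11: x=0.310, v=2.881, θ₁=-0.218, ω₁=-3.530, θ₂=-0.197, ω₂=-0.867
apply F[11]=+15.000 → step 12: x=0.371, v=3.134, θ₁=-0.293, ω₁=-3.947, θ₂=-0.214, ω₂=-0.880
apply F[12]=-13.647 → step 13: x=0.431, v=2.903, θ₁=-0.369, ω₁=-3.734, θ₂=-0.232, ω₂=-0.861
apply F[13]=-15.000 → step 14: x=0.487, v=2.662, θ₁=-0.442, ω₁=-3.556, θ₂=-0.249, ω₂=-0.814
apply F[14]=-15.000 → step 15: x=0.537, v=2.432, θ₁=-0.512, ω₁=-3.439, θ₂=-0.264, ω₂=-0.739
apply F[15]=-15.000 → step 16: x=0.584, v=2.211, θ₁=-0.580, ω₁=-3.376, θ₂=-0.278, ω₂=-0.640
apply F[16]=-15.000 → step 17: x=0.626, v=1.996, θ₁=-0.647, ω₁=-3.361, θ₂=-0.290, ω₂=-0.521
apply F[17]=-15.000 → step 18: x=0.664, v=1.784, θ₁=-0.715, ω₁=-3.386, θ₂=-0.299, ω₂=-0.386
apply F[18]=-15.000 → step 19: x=0.697, v=1.573, θ₁=-0.783, ω₁=-3.443, θ₂=-0.305, ω₂=-0.242
apply F[19]=-15.000 → step 20: x=0.727, v=1.361, θ₁=-0.853, ω₁=-3.528, θ₂=-0.309, ω₂=-0.094
apply F[20]=-15.000 → step 21: x=0.752, v=1.144, θ₁=-0.924, ω₁=-3.634, θ₂=-0.309, ω₂=0.052
apply F[21]=-15.000 → step 22: x=0.772, v=0.923, θ₁=-0.998, ω₁=-3.758, θ₂=-0.306, ω₂=0.190
apply F[22]=-15.000 → step 23: x=0.789, v=0.694, θ₁=-1.075, ω₁=-3.898, θ₂=-0.301, ω₂=0.316
apply F[23]=-15.000 → step 24: x=0.800, v=0.458, θ₁=-1.154, ω₁=-4.051, θ₂=-0.294, ω₂=0.423
apply F[24]=-15.000 → step 25: x=0.807, v=0.214, θ₁=-1.237, ω₁=-4.219, θ₂=-0.285, ω₂=0.507

Answer: x=0.807, v=0.214, θ₁=-1.237, ω₁=-4.219, θ₂=-0.285, ω₂=0.507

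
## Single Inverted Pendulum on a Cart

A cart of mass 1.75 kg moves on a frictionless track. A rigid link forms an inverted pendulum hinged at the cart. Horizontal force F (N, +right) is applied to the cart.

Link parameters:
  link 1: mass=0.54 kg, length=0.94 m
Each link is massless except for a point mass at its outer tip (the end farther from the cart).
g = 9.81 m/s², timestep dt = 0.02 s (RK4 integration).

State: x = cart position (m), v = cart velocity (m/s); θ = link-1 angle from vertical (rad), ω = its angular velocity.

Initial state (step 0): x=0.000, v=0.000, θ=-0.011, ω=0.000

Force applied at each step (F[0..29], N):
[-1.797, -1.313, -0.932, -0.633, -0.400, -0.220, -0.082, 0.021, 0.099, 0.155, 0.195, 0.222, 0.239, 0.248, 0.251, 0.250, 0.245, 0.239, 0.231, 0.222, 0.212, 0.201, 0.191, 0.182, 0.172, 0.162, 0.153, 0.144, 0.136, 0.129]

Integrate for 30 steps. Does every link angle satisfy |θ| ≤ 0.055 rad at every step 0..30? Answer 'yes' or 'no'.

apply F[0]=-1.797 → step 1: x=-0.000, v=-0.020, θ=-0.011, ω=0.019
apply F[1]=-1.313 → step 2: x=-0.001, v=-0.034, θ=-0.010, ω=0.032
apply F[2]=-0.932 → step 3: x=-0.002, v=-0.044, θ=-0.010, ω=0.041
apply F[3]=-0.633 → step 4: x=-0.002, v=-0.051, θ=-0.009, ω=0.046
apply F[4]=-0.400 → step 5: x=-0.004, v=-0.055, θ=-0.008, ω=0.048
apply F[5]=-0.220 → step 6: x=-0.005, v=-0.057, θ=-0.007, ω=0.049
apply F[6]=-0.082 → step 7: x=-0.006, v=-0.058, θ=-0.006, ω=0.048
apply F[7]=+0.021 → step 8: x=-0.007, v=-0.057, θ=-0.005, ω=0.047
apply F[8]=+0.099 → step 9: x=-0.008, v=-0.056, θ=-0.004, ω=0.044
apply F[9]=+0.155 → step 10: x=-0.009, v=-0.054, θ=-0.003, ω=0.041
apply F[10]=+0.195 → step 11: x=-0.010, v=-0.051, θ=-0.002, ω=0.038
apply F[11]=+0.222 → step 12: x=-0.011, v=-0.049, θ=-0.002, ω=0.035
apply F[12]=+0.239 → step 13: x=-0.012, v=-0.046, θ=-0.001, ω=0.032
apply F[13]=+0.248 → step 14: x=-0.013, v=-0.043, θ=-0.000, ω=0.029
apply F[14]=+0.251 → step 15: x=-0.014, v=-0.040, θ=0.000, ω=0.025
apply F[15]=+0.250 → step 16: x=-0.015, v=-0.037, θ=0.001, ω=0.023
apply F[16]=+0.245 → step 17: x=-0.015, v=-0.035, θ=0.001, ω=0.020
apply F[17]=+0.239 → step 18: x=-0.016, v=-0.032, θ=0.001, ω=0.017
apply F[18]=+0.231 → step 19: x=-0.017, v=-0.029, θ=0.002, ω=0.015
apply F[19]=+0.222 → step 20: x=-0.017, v=-0.027, θ=0.002, ω=0.013
apply F[20]=+0.212 → step 21: x=-0.018, v=-0.025, θ=0.002, ω=0.011
apply F[21]=+0.201 → step 22: x=-0.018, v=-0.022, θ=0.003, ω=0.009
apply F[22]=+0.191 → step 23: x=-0.019, v=-0.020, θ=0.003, ω=0.007
apply F[23]=+0.182 → step 24: x=-0.019, v=-0.019, θ=0.003, ω=0.006
apply F[24]=+0.172 → step 25: x=-0.019, v=-0.017, θ=0.003, ω=0.005
apply F[25]=+0.162 → step 26: x=-0.020, v=-0.015, θ=0.003, ω=0.003
apply F[26]=+0.153 → step 27: x=-0.020, v=-0.014, θ=0.003, ω=0.002
apply F[27]=+0.144 → step 28: x=-0.020, v=-0.012, θ=0.003, ω=0.002
apply F[28]=+0.136 → step 29: x=-0.020, v=-0.011, θ=0.003, ω=0.001
apply F[29]=+0.129 → step 30: x=-0.021, v=-0.009, θ=0.003, ω=0.000
Max |angle| over trajectory = 0.011 rad; bound = 0.055 → within bound.

Answer: yes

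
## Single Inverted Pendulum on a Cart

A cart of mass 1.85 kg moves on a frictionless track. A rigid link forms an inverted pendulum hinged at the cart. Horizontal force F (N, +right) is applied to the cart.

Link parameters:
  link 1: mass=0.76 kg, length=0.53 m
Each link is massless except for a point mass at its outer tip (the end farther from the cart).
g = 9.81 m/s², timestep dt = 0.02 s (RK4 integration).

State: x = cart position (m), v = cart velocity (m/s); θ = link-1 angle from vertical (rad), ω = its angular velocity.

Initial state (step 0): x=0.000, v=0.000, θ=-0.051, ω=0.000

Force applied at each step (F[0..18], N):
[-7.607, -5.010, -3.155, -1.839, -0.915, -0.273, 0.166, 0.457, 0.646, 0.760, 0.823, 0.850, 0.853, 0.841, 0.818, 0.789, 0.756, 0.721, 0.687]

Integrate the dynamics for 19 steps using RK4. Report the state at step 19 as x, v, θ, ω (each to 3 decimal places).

Answer: x=-0.051, v=-0.080, θ=0.009, ω=0.043

Derivation:
apply F[0]=-7.607 → step 1: x=-0.001, v=-0.078, θ=-0.050, ω=0.128
apply F[1]=-5.010 → step 2: x=-0.003, v=-0.128, θ=-0.046, ω=0.205
apply F[2]=-3.155 → step 3: x=-0.006, v=-0.159, θ=-0.042, ω=0.246
apply F[3]=-1.839 → step 4: x=-0.009, v=-0.176, θ=-0.037, ω=0.263
apply F[4]=-0.915 → step 5: x=-0.013, v=-0.183, θ=-0.032, ω=0.264
apply F[5]=-0.273 → step 6: x=-0.016, v=-0.183, θ=-0.026, ω=0.255
apply F[6]=+0.166 → step 7: x=-0.020, v=-0.180, θ=-0.021, ω=0.239
apply F[7]=+0.457 → step 8: x=-0.023, v=-0.173, θ=-0.017, ω=0.220
apply F[8]=+0.646 → step 9: x=-0.027, v=-0.165, θ=-0.013, ω=0.199
apply F[9]=+0.760 → step 10: x=-0.030, v=-0.156, θ=-0.009, ω=0.178
apply F[10]=+0.823 → step 11: x=-0.033, v=-0.146, θ=-0.006, ω=0.157
apply F[11]=+0.850 → step 12: x=-0.036, v=-0.137, θ=-0.003, ω=0.138
apply F[12]=+0.853 → step 13: x=-0.039, v=-0.128, θ=0.000, ω=0.120
apply F[13]=+0.841 → step 14: x=-0.041, v=-0.119, θ=0.002, ω=0.103
apply F[14]=+0.818 → step 15: x=-0.043, v=-0.110, θ=0.004, ω=0.088
apply F[15]=+0.789 → step 16: x=-0.045, v=-0.102, θ=0.006, ω=0.075
apply F[16]=+0.756 → step 17: x=-0.047, v=-0.094, θ=0.007, ω=0.063
apply F[17]=+0.721 → step 18: x=-0.049, v=-0.087, θ=0.008, ω=0.052
apply F[18]=+0.687 → step 19: x=-0.051, v=-0.080, θ=0.009, ω=0.043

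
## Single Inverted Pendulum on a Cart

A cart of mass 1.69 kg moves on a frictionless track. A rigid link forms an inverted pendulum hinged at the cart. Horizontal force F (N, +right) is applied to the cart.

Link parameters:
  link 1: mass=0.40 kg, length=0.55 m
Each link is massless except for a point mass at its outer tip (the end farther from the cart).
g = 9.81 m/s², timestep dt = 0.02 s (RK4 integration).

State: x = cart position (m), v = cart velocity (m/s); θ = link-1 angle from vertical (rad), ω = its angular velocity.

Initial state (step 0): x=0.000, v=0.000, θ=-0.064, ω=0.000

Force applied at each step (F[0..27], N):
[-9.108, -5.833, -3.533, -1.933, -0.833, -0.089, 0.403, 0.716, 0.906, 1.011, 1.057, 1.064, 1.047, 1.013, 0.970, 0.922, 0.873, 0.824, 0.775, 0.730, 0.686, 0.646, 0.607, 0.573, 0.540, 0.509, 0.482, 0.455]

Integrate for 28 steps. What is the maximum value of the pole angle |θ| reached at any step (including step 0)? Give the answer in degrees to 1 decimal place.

Answer: 3.7°

Derivation:
apply F[0]=-9.108 → step 1: x=-0.001, v=-0.105, θ=-0.062, ω=0.167
apply F[1]=-5.833 → step 2: x=-0.004, v=-0.171, θ=-0.058, ω=0.266
apply F[2]=-3.533 → step 3: x=-0.008, v=-0.210, θ=-0.052, ω=0.318
apply F[3]=-1.933 → step 4: x=-0.012, v=-0.231, θ=-0.046, ω=0.338
apply F[4]=-0.833 → step 5: x=-0.017, v=-0.239, θ=-0.039, ω=0.337
apply F[5]=-0.089 → step 6: x=-0.021, v=-0.238, θ=-0.032, ω=0.323
apply F[6]=+0.403 → step 7: x=-0.026, v=-0.232, θ=-0.026, ω=0.302
apply F[7]=+0.716 → step 8: x=-0.031, v=-0.222, θ=-0.020, ω=0.276
apply F[8]=+0.906 → step 9: x=-0.035, v=-0.211, θ=-0.015, ω=0.249
apply F[9]=+1.011 → step 10: x=-0.039, v=-0.198, θ=-0.010, ω=0.222
apply F[10]=+1.057 → step 11: x=-0.043, v=-0.185, θ=-0.006, ω=0.195
apply F[11]=+1.064 → step 12: x=-0.047, v=-0.173, θ=-0.002, ω=0.170
apply F[12]=+1.047 → step 13: x=-0.050, v=-0.160, θ=0.001, ω=0.147
apply F[13]=+1.013 → step 14: x=-0.053, v=-0.148, θ=0.003, ω=0.127
apply F[14]=+0.970 → step 15: x=-0.056, v=-0.137, θ=0.006, ω=0.108
apply F[15]=+0.922 → step 16: x=-0.058, v=-0.127, θ=0.008, ω=0.091
apply F[16]=+0.873 → step 17: x=-0.061, v=-0.117, θ=0.009, ω=0.076
apply F[17]=+0.824 → step 18: x=-0.063, v=-0.107, θ=0.011, ω=0.063
apply F[18]=+0.775 → step 19: x=-0.065, v=-0.099, θ=0.012, ω=0.051
apply F[19]=+0.730 → step 20: x=-0.067, v=-0.091, θ=0.013, ω=0.041
apply F[20]=+0.686 → step 21: x=-0.069, v=-0.083, θ=0.014, ω=0.032
apply F[21]=+0.646 → step 22: x=-0.070, v=-0.076, θ=0.014, ω=0.024
apply F[22]=+0.607 → step 23: x=-0.072, v=-0.070, θ=0.015, ω=0.017
apply F[23]=+0.573 → step 24: x=-0.073, v=-0.063, θ=0.015, ω=0.012
apply F[24]=+0.540 → step 25: x=-0.074, v=-0.058, θ=0.015, ω=0.007
apply F[25]=+0.509 → step 26: x=-0.076, v=-0.052, θ=0.015, ω=0.002
apply F[26]=+0.482 → step 27: x=-0.077, v=-0.047, θ=0.015, ω=-0.002
apply F[27]=+0.455 → step 28: x=-0.077, v=-0.043, θ=0.015, ω=-0.005
Max |angle| over trajectory = 0.064 rad = 3.7°.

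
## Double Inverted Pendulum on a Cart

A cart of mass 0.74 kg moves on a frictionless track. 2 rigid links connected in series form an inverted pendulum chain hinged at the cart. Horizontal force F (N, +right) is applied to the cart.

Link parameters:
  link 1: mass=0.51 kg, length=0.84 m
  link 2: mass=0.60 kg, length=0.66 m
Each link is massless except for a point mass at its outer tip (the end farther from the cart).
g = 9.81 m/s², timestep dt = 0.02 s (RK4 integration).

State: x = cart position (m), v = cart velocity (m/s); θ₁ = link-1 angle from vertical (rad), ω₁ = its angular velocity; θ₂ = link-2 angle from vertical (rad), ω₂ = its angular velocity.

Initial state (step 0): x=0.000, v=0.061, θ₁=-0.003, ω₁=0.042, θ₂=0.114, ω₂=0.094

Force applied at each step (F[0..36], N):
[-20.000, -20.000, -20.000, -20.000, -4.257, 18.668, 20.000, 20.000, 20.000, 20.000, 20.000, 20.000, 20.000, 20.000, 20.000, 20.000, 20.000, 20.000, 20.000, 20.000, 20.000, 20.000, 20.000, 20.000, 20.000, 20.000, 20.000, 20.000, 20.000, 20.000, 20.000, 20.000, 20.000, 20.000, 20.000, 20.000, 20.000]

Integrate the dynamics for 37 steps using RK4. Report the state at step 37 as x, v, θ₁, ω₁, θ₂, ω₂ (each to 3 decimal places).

apply F[0]=-20.000 → step 1: x=-0.004, v=-0.479, θ₁=0.004, ω₁=0.655, θ₂=0.117, ω₂=0.167
apply F[1]=-20.000 → step 2: x=-0.019, v=-1.023, θ₁=0.023, ω₁=1.279, θ₂=0.121, ω₂=0.226
apply F[2]=-20.000 → step 3: x=-0.045, v=-1.571, θ₁=0.055, ω₁=1.925, θ₂=0.126, ω₂=0.263
apply F[3]=-20.000 → step 4: x=-0.082, v=-2.119, θ₁=0.100, ω₁=2.587, θ₂=0.131, ω₂=0.275
apply F[4]=-4.257 → step 5: x=-0.126, v=-2.244, θ₁=0.154, ω₁=2.765, θ₂=0.136, ω₂=0.277
apply F[5]=+18.668 → step 6: x=-0.166, v=-1.785, θ₁=0.204, ω₁=2.279, θ₂=0.142, ω₂=0.254
apply F[6]=+20.000 → step 7: x=-0.197, v=-1.320, θ₁=0.245, ω₁=1.816, θ₂=0.146, ω₂=0.194
apply F[7]=+20.000 → step 8: x=-0.219, v=-0.878, θ₁=0.277, ω₁=1.410, θ₂=0.149, ω₂=0.098
apply F[8]=+20.000 → step 9: x=-0.232, v=-0.457, θ₁=0.302, ω₁=1.049, θ₂=0.150, ω₂=-0.030
apply F[9]=+20.000 → step 10: x=-0.237, v=-0.049, θ₁=0.319, ω₁=0.723, θ₂=0.148, ω₂=-0.184
apply F[10]=+20.000 → step 11: x=-0.234, v=0.349, θ₁=0.331, ω₁=0.421, θ₂=0.143, ω₂=-0.359
apply F[11]=+20.000 → step 12: x=-0.223, v=0.743, θ₁=0.336, ω₁=0.134, θ₂=0.133, ω₂=-0.550
apply F[12]=+20.000 → step 13: x=-0.204, v=1.137, θ₁=0.336, ω₁=-0.147, θ₂=0.120, ω₂=-0.754
apply F[13]=+20.000 → step 14: x=-0.178, v=1.534, θ₁=0.330, ω₁=-0.431, θ₂=0.103, ω₂=-0.965
apply F[14]=+20.000 → step 15: x=-0.143, v=1.938, θ₁=0.319, ω₁=-0.726, θ₂=0.082, ω₂=-1.181
apply F[15]=+20.000 → step 16: x=-0.100, v=2.354, θ₁=0.301, ω₁=-1.041, θ₂=0.056, ω₂=-1.394
apply F[16]=+20.000 → step 17: x=-0.049, v=2.786, θ₁=0.277, ω₁=-1.388, θ₂=0.026, ω₂=-1.599
apply F[17]=+20.000 → step 18: x=0.011, v=3.238, θ₁=0.245, ω₁=-1.776, θ₂=-0.008, ω₂=-1.787
apply F[18]=+20.000 → step 19: x=0.081, v=3.714, θ₁=0.206, ω₁=-2.217, θ₂=-0.045, ω₂=-1.946
apply F[19]=+20.000 → step 20: x=0.160, v=4.215, θ₁=0.156, ω₁=-2.723, θ₂=-0.085, ω₂=-2.061
apply F[20]=+20.000 → step 21: x=0.250, v=4.741, θ₁=0.096, ω₁=-3.299, θ₂=-0.127, ω₂=-2.118
apply F[21]=+20.000 → step 22: x=0.350, v=5.283, θ₁=0.024, ω₁=-3.942, θ₂=-0.170, ω₂=-2.104
apply F[22]=+20.000 → step 23: x=0.461, v=5.818, θ₁=-0.062, ω₁=-4.623, θ₂=-0.211, ω₂=-2.022
apply F[23]=+20.000 → step 24: x=0.582, v=6.308, θ₁=-0.161, ω₁=-5.281, θ₂=-0.250, ω₂=-1.908
apply F[24]=+20.000 → step 25: x=0.713, v=6.707, θ₁=-0.272, ω₁=-5.828, θ₂=-0.287, ω₂=-1.834
apply F[25]=+20.000 → step 26: x=0.850, v=6.984, θ₁=-0.393, ω₁=-6.195, θ₂=-0.324, ω₂=-1.881
apply F[26]=+20.000 → step 27: x=0.991, v=7.143, θ₁=-0.519, ω₁=-6.375, θ₂=-0.364, ω₂=-2.094
apply F[27]=+20.000 → step 28: x=1.135, v=7.212, θ₁=-0.647, ω₁=-6.410, θ₂=-0.409, ω₂=-2.462
apply F[28]=+20.000 → step 29: x=1.279, v=7.220, θ₁=-0.774, ω₁=-6.354, θ₂=-0.463, ω₂=-2.950
apply F[29]=+20.000 → step 30: x=1.423, v=7.188, θ₁=-0.901, ω₁=-6.245, θ₂=-0.528, ω₂=-3.520
apply F[30]=+20.000 → step 31: x=1.567, v=7.127, θ₁=-1.024, ω₁=-6.102, θ₂=-0.604, ω₂=-4.144
apply F[31]=+20.000 → step 32: x=1.708, v=7.042, θ₁=-1.144, ω₁=-5.936, θ₂=-0.694, ω₂=-4.802
apply F[32]=+20.000 → step 33: x=1.848, v=6.934, θ₁=-1.261, ω₁=-5.750, θ₂=-0.797, ω₂=-5.481
apply F[33]=+20.000 → step 34: x=1.986, v=6.800, θ₁=-1.374, ω₁=-5.547, θ₂=-0.913, ω₂=-6.167
apply F[34]=+20.000 → step 35: x=2.120, v=6.637, θ₁=-1.483, ω₁=-5.333, θ₂=-1.043, ω₂=-6.850
apply F[35]=+20.000 → step 36: x=2.251, v=6.439, θ₁=-1.588, ω₁=-5.121, θ₂=-1.187, ω₂=-7.515
apply F[36]=+20.000 → step 37: x=2.377, v=6.197, θ₁=-1.688, ω₁=-4.935, θ₂=-1.344, ω₂=-8.145

Answer: x=2.377, v=6.197, θ₁=-1.688, ω₁=-4.935, θ₂=-1.344, ω₂=-8.145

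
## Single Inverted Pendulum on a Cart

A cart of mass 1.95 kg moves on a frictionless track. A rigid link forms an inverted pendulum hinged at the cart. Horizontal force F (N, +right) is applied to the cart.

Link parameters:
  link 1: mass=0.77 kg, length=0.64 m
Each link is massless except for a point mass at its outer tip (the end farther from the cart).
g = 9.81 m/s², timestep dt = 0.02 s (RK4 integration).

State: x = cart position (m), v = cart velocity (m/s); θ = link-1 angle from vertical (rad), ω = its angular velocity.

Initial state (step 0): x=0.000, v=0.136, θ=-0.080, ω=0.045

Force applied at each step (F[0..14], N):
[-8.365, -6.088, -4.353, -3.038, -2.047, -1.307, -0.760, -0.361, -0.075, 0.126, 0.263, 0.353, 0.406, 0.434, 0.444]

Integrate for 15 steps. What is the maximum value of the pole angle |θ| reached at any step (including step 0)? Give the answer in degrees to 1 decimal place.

Answer: 4.6°

Derivation:
apply F[0]=-8.365 → step 1: x=0.002, v=0.057, θ=-0.078, ω=0.145
apply F[1]=-6.088 → step 2: x=0.002, v=0.000, θ=-0.075, ω=0.209
apply F[2]=-4.353 → step 3: x=0.002, v=-0.039, θ=-0.070, ω=0.248
apply F[3]=-3.038 → step 4: x=0.001, v=-0.065, θ=-0.065, ω=0.267
apply F[4]=-2.047 → step 5: x=-0.000, v=-0.081, θ=-0.059, ω=0.274
apply F[5]=-1.307 → step 6: x=-0.002, v=-0.090, θ=-0.054, ω=0.270
apply F[6]=-0.760 → step 7: x=-0.004, v=-0.094, θ=-0.049, ω=0.261
apply F[7]=-0.361 → step 8: x=-0.006, v=-0.094, θ=-0.044, ω=0.247
apply F[8]=-0.075 → step 9: x=-0.008, v=-0.092, θ=-0.039, ω=0.230
apply F[9]=+0.126 → step 10: x=-0.009, v=-0.088, θ=-0.034, ω=0.213
apply F[10]=+0.263 → step 11: x=-0.011, v=-0.082, θ=-0.030, ω=0.195
apply F[11]=+0.353 → step 12: x=-0.013, v=-0.076, θ=-0.027, ω=0.177
apply F[12]=+0.406 → step 13: x=-0.014, v=-0.070, θ=-0.023, ω=0.160
apply F[13]=+0.434 → step 14: x=-0.016, v=-0.064, θ=-0.020, ω=0.143
apply F[14]=+0.444 → step 15: x=-0.017, v=-0.058, θ=-0.018, ω=0.128
Max |angle| over trajectory = 0.080 rad = 4.6°.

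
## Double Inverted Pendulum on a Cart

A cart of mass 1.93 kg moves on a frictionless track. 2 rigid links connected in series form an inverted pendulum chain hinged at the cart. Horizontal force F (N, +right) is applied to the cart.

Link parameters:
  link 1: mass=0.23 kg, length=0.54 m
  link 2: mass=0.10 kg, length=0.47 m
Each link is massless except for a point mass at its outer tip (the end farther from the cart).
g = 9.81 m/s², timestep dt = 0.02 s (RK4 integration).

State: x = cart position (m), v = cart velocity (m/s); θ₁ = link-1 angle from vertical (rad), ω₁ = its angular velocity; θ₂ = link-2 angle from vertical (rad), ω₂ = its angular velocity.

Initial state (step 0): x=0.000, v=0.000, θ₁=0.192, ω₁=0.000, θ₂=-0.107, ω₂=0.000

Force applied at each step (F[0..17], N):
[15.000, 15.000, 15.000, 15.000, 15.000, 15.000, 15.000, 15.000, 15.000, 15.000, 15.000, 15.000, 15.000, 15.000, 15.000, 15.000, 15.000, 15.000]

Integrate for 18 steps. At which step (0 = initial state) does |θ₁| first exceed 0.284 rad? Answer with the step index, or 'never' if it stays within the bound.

Answer: 16

Derivation:
apply F[0]=+15.000 → step 1: x=0.001, v=0.149, θ₁=0.190, ω₁=-0.153, θ₂=-0.109, ω₂=-0.191
apply F[1]=+15.000 → step 2: x=0.006, v=0.297, θ₁=0.186, ω₁=-0.307, θ₂=-0.115, ω₂=-0.382
apply F[2]=+15.000 → step 3: x=0.013, v=0.446, θ₁=0.178, ω₁=-0.465, θ₂=-0.124, ω₂=-0.572
apply F[3]=+15.000 → step 4: x=0.024, v=0.595, θ₁=0.167, ω₁=-0.628, θ₂=-0.138, ω₂=-0.761
apply F[4]=+15.000 → step 5: x=0.037, v=0.745, θ₁=0.153, ω₁=-0.799, θ₂=-0.155, ω₂=-0.947
apply F[5]=+15.000 → step 6: x=0.054, v=0.896, θ₁=0.135, ω₁=-0.978, θ₂=-0.175, ω₂=-1.129
apply F[6]=+15.000 → step 7: x=0.073, v=1.047, θ₁=0.114, ω₁=-1.169, θ₂=-0.200, ω₂=-1.307
apply F[7]=+15.000 → step 8: x=0.096, v=1.200, θ₁=0.088, ω₁=-1.373, θ₂=-0.228, ω₂=-1.477
apply F[8]=+15.000 → step 9: x=0.121, v=1.353, θ₁=0.059, ω₁=-1.593, θ₂=-0.259, ω₂=-1.638
apply F[9]=+15.000 → step 10: x=0.150, v=1.507, θ₁=0.025, ω₁=-1.831, θ₂=-0.293, ω₂=-1.787
apply F[10]=+15.000 → step 11: x=0.181, v=1.663, θ₁=-0.015, ω₁=-2.089, θ₂=-0.330, ω₂=-1.921
apply F[11]=+15.000 → step 12: x=0.216, v=1.819, θ₁=-0.059, ω₁=-2.369, θ₂=-0.370, ω₂=-2.035
apply F[12]=+15.000 → step 13: x=0.254, v=1.976, θ₁=-0.110, ω₁=-2.673, θ₂=-0.411, ω₂=-2.125
apply F[13]=+15.000 → step 14: x=0.295, v=2.133, θ₁=-0.166, ω₁=-3.002, θ₂=-0.455, ω₂=-2.188
apply F[14]=+15.000 → step 15: x=0.339, v=2.289, θ₁=-0.230, ω₁=-3.356, θ₂=-0.499, ω₂=-2.220
apply F[15]=+15.000 → step 16: x=0.387, v=2.445, θ₁=-0.301, ω₁=-3.736, θ₂=-0.543, ω₂=-2.220
apply F[16]=+15.000 → step 17: x=0.437, v=2.598, θ₁=-0.379, ω₁=-4.137, θ₂=-0.587, ω₂=-2.189
apply F[17]=+15.000 → step 18: x=0.491, v=2.746, θ₁=-0.466, ω₁=-4.555, θ₂=-0.631, ω₂=-2.134
|θ₁| = 0.301 > 0.284 first at step 16.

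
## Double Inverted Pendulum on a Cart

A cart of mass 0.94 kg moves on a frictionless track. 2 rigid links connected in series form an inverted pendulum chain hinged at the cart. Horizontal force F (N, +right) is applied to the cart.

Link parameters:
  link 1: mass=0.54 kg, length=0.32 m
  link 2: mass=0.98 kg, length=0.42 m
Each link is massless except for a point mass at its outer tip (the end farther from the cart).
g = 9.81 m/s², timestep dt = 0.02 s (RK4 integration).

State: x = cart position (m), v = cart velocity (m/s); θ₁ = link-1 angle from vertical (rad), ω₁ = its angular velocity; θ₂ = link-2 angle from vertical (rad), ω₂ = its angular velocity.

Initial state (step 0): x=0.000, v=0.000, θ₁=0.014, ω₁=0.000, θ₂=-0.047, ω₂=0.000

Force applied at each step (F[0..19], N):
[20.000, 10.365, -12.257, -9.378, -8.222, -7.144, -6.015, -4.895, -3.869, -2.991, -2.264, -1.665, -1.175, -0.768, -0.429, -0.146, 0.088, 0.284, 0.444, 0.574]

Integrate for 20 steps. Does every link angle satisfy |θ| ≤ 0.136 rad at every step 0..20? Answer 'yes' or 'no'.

apply F[0]=+20.000 → step 1: x=0.004, v=0.422, θ₁=0.002, ω₁=-1.250, θ₂=-0.048, ω₂=-0.075
apply F[1]=+10.365 → step 2: x=0.015, v=0.647, θ₁=-0.030, ω₁=-1.923, θ₂=-0.050, ω₂=-0.118
apply F[2]=-12.257 → step 3: x=0.025, v=0.400, θ₁=-0.061, ω₁=-1.179, θ₂=-0.052, ω₂=-0.123
apply F[3]=-9.378 → step 4: x=0.032, v=0.224, θ₁=-0.080, ω₁=-0.693, θ₂=-0.054, ω₂=-0.099
apply F[4]=-8.222 → step 5: x=0.035, v=0.077, θ₁=-0.090, ω₁=-0.324, θ₂=-0.056, ω₂=-0.057
apply F[5]=-7.144 → step 6: x=0.035, v=-0.044, θ₁=-0.093, ω₁=-0.043, θ₂=-0.057, ω₂=-0.009
apply F[6]=-6.015 → step 7: x=0.033, v=-0.141, θ₁=-0.092, ω₁=0.160, θ₂=-0.056, ω₂=0.041
apply F[7]=-4.895 → step 8: x=0.029, v=-0.216, θ₁=-0.088, ω₁=0.299, θ₂=-0.055, ω₂=0.087
apply F[8]=-3.869 → step 9: x=0.025, v=-0.271, θ₁=-0.081, ω₁=0.385, θ₂=-0.053, ω₂=0.128
apply F[9]=-2.991 → step 10: x=0.019, v=-0.311, θ₁=-0.073, ω₁=0.432, θ₂=-0.050, ω₂=0.161
apply F[10]=-2.264 → step 11: x=0.012, v=-0.337, θ₁=-0.064, ω₁=0.451, θ₂=-0.047, ω₂=0.187
apply F[11]=-1.665 → step 12: x=0.005, v=-0.354, θ₁=-0.055, ω₁=0.450, θ₂=-0.043, ω₂=0.206
apply F[12]=-1.175 → step 13: x=-0.002, v=-0.363, θ₁=-0.046, ω₁=0.437, θ₂=-0.038, ω₂=0.219
apply F[13]=-0.768 → step 14: x=-0.009, v=-0.366, θ₁=-0.038, ω₁=0.415, θ₂=-0.034, ω₂=0.227
apply F[14]=-0.429 → step 15: x=-0.016, v=-0.365, θ₁=-0.029, ω₁=0.388, θ₂=-0.029, ω₂=0.229
apply F[15]=-0.146 → step 16: x=-0.024, v=-0.360, θ₁=-0.022, ω₁=0.358, θ₂=-0.025, ω₂=0.227
apply F[16]=+0.088 → step 17: x=-0.031, v=-0.352, θ₁=-0.015, ω₁=0.327, θ₂=-0.020, ω₂=0.222
apply F[17]=+0.284 → step 18: x=-0.038, v=-0.342, θ₁=-0.009, ω₁=0.296, θ₂=-0.016, ω₂=0.215
apply F[18]=+0.444 → step 19: x=-0.044, v=-0.331, θ₁=-0.003, ω₁=0.265, θ₂=-0.012, ω₂=0.205
apply F[19]=+0.574 → step 20: x=-0.051, v=-0.318, θ₁=0.002, ω₁=0.235, θ₂=-0.008, ω₂=0.193
Max |angle| over trajectory = 0.093 rad; bound = 0.136 → within bound.

Answer: yes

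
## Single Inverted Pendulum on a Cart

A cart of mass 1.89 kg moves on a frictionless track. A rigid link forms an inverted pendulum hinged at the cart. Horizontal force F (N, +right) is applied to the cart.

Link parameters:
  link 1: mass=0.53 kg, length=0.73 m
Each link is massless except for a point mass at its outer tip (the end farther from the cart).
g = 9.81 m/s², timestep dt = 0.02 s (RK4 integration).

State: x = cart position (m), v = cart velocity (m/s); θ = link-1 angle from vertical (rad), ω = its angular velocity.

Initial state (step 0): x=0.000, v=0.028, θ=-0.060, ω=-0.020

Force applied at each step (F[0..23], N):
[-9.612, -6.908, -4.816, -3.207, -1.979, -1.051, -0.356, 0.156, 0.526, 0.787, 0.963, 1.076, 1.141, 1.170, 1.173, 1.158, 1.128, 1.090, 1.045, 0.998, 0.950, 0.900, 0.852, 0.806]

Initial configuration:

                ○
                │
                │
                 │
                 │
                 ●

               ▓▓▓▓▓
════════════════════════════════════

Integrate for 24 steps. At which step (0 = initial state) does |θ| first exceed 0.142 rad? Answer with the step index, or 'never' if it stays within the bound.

apply F[0]=-9.612 → step 1: x=-0.000, v=-0.070, θ=-0.059, ω=0.098
apply F[1]=-6.908 → step 2: x=-0.003, v=-0.140, θ=-0.056, ω=0.178
apply F[2]=-4.816 → step 3: x=-0.006, v=-0.188, θ=-0.052, ω=0.229
apply F[3]=-3.207 → step 4: x=-0.010, v=-0.219, θ=-0.048, ω=0.259
apply F[4]=-1.979 → step 5: x=-0.014, v=-0.238, θ=-0.042, ω=0.272
apply F[5]=-1.051 → step 6: x=-0.019, v=-0.247, θ=-0.037, ω=0.273
apply F[6]=-0.356 → step 7: x=-0.024, v=-0.249, θ=-0.031, ω=0.267
apply F[7]=+0.156 → step 8: x=-0.029, v=-0.245, θ=-0.026, ω=0.255
apply F[8]=+0.526 → step 9: x=-0.034, v=-0.239, θ=-0.021, ω=0.239
apply F[9]=+0.787 → step 10: x=-0.039, v=-0.229, θ=-0.017, ω=0.221
apply F[10]=+0.963 → step 11: x=-0.043, v=-0.218, θ=-0.012, ω=0.202
apply F[11]=+1.076 → step 12: x=-0.047, v=-0.206, θ=-0.009, ω=0.183
apply F[12]=+1.141 → step 13: x=-0.051, v=-0.194, θ=-0.005, ω=0.164
apply F[13]=+1.170 → step 14: x=-0.055, v=-0.181, θ=-0.002, ω=0.146
apply F[14]=+1.173 → step 15: x=-0.059, v=-0.169, θ=0.001, ω=0.129
apply F[15]=+1.158 → step 16: x=-0.062, v=-0.157, θ=0.003, ω=0.113
apply F[16]=+1.128 → step 17: x=-0.065, v=-0.145, θ=0.005, ω=0.098
apply F[17]=+1.090 → step 18: x=-0.068, v=-0.134, θ=0.007, ω=0.084
apply F[18]=+1.045 → step 19: x=-0.070, v=-0.123, θ=0.009, ω=0.072
apply F[19]=+0.998 → step 20: x=-0.073, v=-0.113, θ=0.010, ω=0.060
apply F[20]=+0.950 → step 21: x=-0.075, v=-0.104, θ=0.011, ω=0.050
apply F[21]=+0.900 → step 22: x=-0.077, v=-0.095, θ=0.012, ω=0.041
apply F[22]=+0.852 → step 23: x=-0.079, v=-0.086, θ=0.013, ω=0.033
apply F[23]=+0.806 → step 24: x=-0.080, v=-0.079, θ=0.013, ω=0.026
max |θ| = 0.060 ≤ 0.142 over all 25 states.

Answer: never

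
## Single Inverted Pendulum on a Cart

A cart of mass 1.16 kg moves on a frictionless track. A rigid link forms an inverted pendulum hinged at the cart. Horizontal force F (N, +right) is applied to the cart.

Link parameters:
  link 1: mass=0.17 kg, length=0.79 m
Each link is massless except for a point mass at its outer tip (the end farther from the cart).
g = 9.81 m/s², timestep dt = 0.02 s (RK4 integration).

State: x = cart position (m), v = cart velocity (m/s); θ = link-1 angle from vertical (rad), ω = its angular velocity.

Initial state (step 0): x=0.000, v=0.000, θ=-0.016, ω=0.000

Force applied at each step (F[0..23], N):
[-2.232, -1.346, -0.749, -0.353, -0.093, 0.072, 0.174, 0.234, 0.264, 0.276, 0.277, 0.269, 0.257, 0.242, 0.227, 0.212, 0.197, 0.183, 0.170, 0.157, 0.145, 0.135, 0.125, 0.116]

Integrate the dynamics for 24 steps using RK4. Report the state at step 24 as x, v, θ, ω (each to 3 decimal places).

apply F[0]=-2.232 → step 1: x=-0.000, v=-0.038, θ=-0.016, ω=0.044
apply F[1]=-1.346 → step 2: x=-0.001, v=-0.061, θ=-0.014, ω=0.069
apply F[2]=-0.749 → step 3: x=-0.003, v=-0.073, θ=-0.013, ω=0.082
apply F[3]=-0.353 → step 4: x=-0.004, v=-0.079, θ=-0.011, ω=0.086
apply F[4]=-0.093 → step 5: x=-0.006, v=-0.080, θ=-0.010, ω=0.085
apply F[5]=+0.072 → step 6: x=-0.007, v=-0.079, θ=-0.008, ω=0.081
apply F[6]=+0.174 → step 7: x=-0.009, v=-0.076, θ=-0.006, ω=0.075
apply F[7]=+0.234 → step 8: x=-0.010, v=-0.071, θ=-0.005, ω=0.069
apply F[8]=+0.264 → step 9: x=-0.012, v=-0.067, θ=-0.004, ω=0.062
apply F[9]=+0.276 → step 10: x=-0.013, v=-0.062, θ=-0.002, ω=0.055
apply F[10]=+0.277 → step 11: x=-0.014, v=-0.057, θ=-0.001, ω=0.048
apply F[11]=+0.269 → step 12: x=-0.015, v=-0.052, θ=-0.000, ω=0.042
apply F[12]=+0.257 → step 13: x=-0.016, v=-0.048, θ=0.000, ω=0.036
apply F[13]=+0.242 → step 14: x=-0.017, v=-0.044, θ=0.001, ω=0.031
apply F[14]=+0.227 → step 15: x=-0.018, v=-0.040, θ=0.002, ω=0.027
apply F[15]=+0.212 → step 16: x=-0.019, v=-0.036, θ=0.002, ω=0.023
apply F[16]=+0.197 → step 17: x=-0.020, v=-0.033, θ=0.002, ω=0.019
apply F[17]=+0.183 → step 18: x=-0.020, v=-0.030, θ=0.003, ω=0.016
apply F[18]=+0.170 → step 19: x=-0.021, v=-0.027, θ=0.003, ω=0.013
apply F[19]=+0.157 → step 20: x=-0.021, v=-0.025, θ=0.003, ω=0.010
apply F[20]=+0.145 → step 21: x=-0.022, v=-0.022, θ=0.004, ω=0.008
apply F[21]=+0.135 → step 22: x=-0.022, v=-0.020, θ=0.004, ω=0.006
apply F[22]=+0.125 → step 23: x=-0.023, v=-0.018, θ=0.004, ω=0.004
apply F[23]=+0.116 → step 24: x=-0.023, v=-0.016, θ=0.004, ω=0.003

Answer: x=-0.023, v=-0.016, θ=0.004, ω=0.003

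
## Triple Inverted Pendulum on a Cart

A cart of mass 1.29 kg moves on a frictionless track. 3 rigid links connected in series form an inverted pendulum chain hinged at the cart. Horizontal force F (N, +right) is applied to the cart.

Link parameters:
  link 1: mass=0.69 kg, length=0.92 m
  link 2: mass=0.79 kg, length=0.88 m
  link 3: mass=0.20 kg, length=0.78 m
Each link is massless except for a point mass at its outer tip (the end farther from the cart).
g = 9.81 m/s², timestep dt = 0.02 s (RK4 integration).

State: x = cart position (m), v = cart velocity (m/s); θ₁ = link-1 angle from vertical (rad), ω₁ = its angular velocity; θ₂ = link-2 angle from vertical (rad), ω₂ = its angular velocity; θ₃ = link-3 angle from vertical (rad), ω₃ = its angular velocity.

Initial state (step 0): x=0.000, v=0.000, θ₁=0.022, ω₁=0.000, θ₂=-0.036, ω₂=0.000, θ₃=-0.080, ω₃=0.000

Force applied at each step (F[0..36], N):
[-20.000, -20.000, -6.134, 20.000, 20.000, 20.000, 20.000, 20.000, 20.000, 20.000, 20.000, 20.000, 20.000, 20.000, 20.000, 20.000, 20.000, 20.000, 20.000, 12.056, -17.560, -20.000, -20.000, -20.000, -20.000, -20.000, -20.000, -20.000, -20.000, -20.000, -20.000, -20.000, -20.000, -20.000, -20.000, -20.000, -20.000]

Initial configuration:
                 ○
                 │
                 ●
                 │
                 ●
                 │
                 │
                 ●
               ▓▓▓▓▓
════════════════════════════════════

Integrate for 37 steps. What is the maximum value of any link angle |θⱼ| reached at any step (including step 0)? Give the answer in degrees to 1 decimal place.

Answer: 105.4°

Derivation:
apply F[0]=-20.000 → step 1: x=-0.003, v=-0.316, θ₁=0.026, ω₁=0.365, θ₂=-0.036, ω₂=-0.028, θ₃=-0.080, ω₃=-0.013
apply F[1]=-20.000 → step 2: x=-0.013, v=-0.633, θ₁=0.037, ω₁=0.735, θ₂=-0.037, ω₂=-0.059, θ₃=-0.081, ω₃=-0.026
apply F[2]=-6.134 → step 3: x=-0.026, v=-0.738, θ₁=0.053, ω₁=0.882, θ₂=-0.039, ω₂=-0.098, θ₃=-0.081, ω₃=-0.038
apply F[3]=+20.000 → step 4: x=-0.038, v=-0.444, θ₁=0.068, ω₁=0.607, θ₂=-0.041, ω₂=-0.151, θ₃=-0.082, ω₃=-0.051
apply F[4]=+20.000 → step 5: x=-0.044, v=-0.154, θ₁=0.077, ω₁=0.345, θ₂=-0.045, ω₂=-0.215, θ₃=-0.083, ω₃=-0.064
apply F[5]=+20.000 → step 6: x=-0.044, v=0.134, θ₁=0.081, ω₁=0.091, θ₂=-0.050, ω₂=-0.287, θ₃=-0.085, ω₃=-0.077
apply F[6]=+20.000 → step 7: x=-0.039, v=0.422, θ₁=0.081, ω₁=-0.160, θ₂=-0.056, ω₂=-0.364, θ₃=-0.086, ω₃=-0.088
apply F[7]=+20.000 → step 8: x=-0.027, v=0.711, θ₁=0.075, ω₁=-0.411, θ₂=-0.064, ω₂=-0.442, θ₃=-0.088, ω₃=-0.097
apply F[8]=+20.000 → step 9: x=-0.010, v=1.002, θ₁=0.064, ω₁=-0.670, θ₂=-0.074, ω₂=-0.519, θ₃=-0.090, ω₃=-0.103
apply F[9]=+20.000 → step 10: x=0.013, v=1.298, θ₁=0.048, ω₁=-0.939, θ₂=-0.085, ω₂=-0.590, θ₃=-0.092, ω₃=-0.107
apply F[10]=+20.000 → step 11: x=0.042, v=1.599, θ₁=0.027, ω₁=-1.223, θ₂=-0.098, ω₂=-0.654, θ₃=-0.094, ω₃=-0.107
apply F[11]=+20.000 → step 12: x=0.077, v=1.907, θ₁=-0.001, ω₁=-1.526, θ₂=-0.111, ω₂=-0.705, θ₃=-0.096, ω₃=-0.105
apply F[12]=+20.000 → step 13: x=0.118, v=2.220, θ₁=-0.035, ω₁=-1.850, θ₂=-0.126, ω₂=-0.743, θ₃=-0.099, ω₃=-0.101
apply F[13]=+20.000 → step 14: x=0.166, v=2.536, θ₁=-0.075, ω₁=-2.193, θ₂=-0.141, ω₂=-0.765, θ₃=-0.101, ω₃=-0.096
apply F[14]=+20.000 → step 15: x=0.219, v=2.853, θ₁=-0.122, ω₁=-2.553, θ₂=-0.156, ω₂=-0.774, θ₃=-0.102, ω₃=-0.092
apply F[15]=+20.000 → step 16: x=0.280, v=3.163, θ₁=-0.177, ω₁=-2.918, θ₂=-0.172, ω₂=-0.774, θ₃=-0.104, ω₃=-0.092
apply F[16]=+20.000 → step 17: x=0.346, v=3.459, θ₁=-0.239, ω₁=-3.274, θ₂=-0.187, ω₂=-0.778, θ₃=-0.106, ω₃=-0.099
apply F[17]=+20.000 → step 18: x=0.418, v=3.731, θ₁=-0.308, ω₁=-3.602, θ₂=-0.203, ω₂=-0.799, θ₃=-0.108, ω₃=-0.115
apply F[18]=+20.000 → step 19: x=0.495, v=3.972, θ₁=-0.383, ω₁=-3.886, θ₂=-0.219, ω₂=-0.853, θ₃=-0.111, ω₃=-0.141
apply F[19]=+12.056 → step 20: x=0.575, v=4.077, θ₁=-0.462, ω₁=-4.031, θ₂=-0.237, ω₂=-0.929, θ₃=-0.114, ω₃=-0.170
apply F[20]=-17.560 → step 21: x=0.654, v=3.808, θ₁=-0.541, ω₁=-3.877, θ₂=-0.256, ω₂=-0.925, θ₃=-0.117, ω₃=-0.170
apply F[21]=-20.000 → step 22: x=0.728, v=3.525, θ₁=-0.617, ω₁=-3.751, θ₂=-0.274, ω₂=-0.894, θ₃=-0.121, ω₃=-0.163
apply F[22]=-20.000 → step 23: x=0.795, v=3.255, θ₁=-0.691, ω₁=-3.671, θ₂=-0.291, ω₂=-0.845, θ₃=-0.124, ω₃=-0.153
apply F[23]=-20.000 → step 24: x=0.858, v=2.993, θ₁=-0.764, ω₁=-3.630, θ₂=-0.308, ω₂=-0.783, θ₃=-0.127, ω₃=-0.140
apply F[24]=-20.000 → step 25: x=0.915, v=2.736, θ₁=-0.837, ω₁=-3.622, θ₂=-0.323, ω₂=-0.713, θ₃=-0.129, ω₃=-0.126
apply F[25]=-20.000 → step 26: x=0.967, v=2.480, θ₁=-0.909, ω₁=-3.641, θ₂=-0.336, ω₂=-0.637, θ₃=-0.132, ω₃=-0.113
apply F[26]=-20.000 → step 27: x=1.014, v=2.223, θ₁=-0.983, ω₁=-3.685, θ₂=-0.348, ω₂=-0.561, θ₃=-0.134, ω₃=-0.100
apply F[27]=-20.000 → step 28: x=1.056, v=1.962, θ₁=-1.057, ω₁=-3.749, θ₂=-0.359, ω₂=-0.487, θ₃=-0.136, ω₃=-0.089
apply F[28]=-20.000 → step 29: x=1.093, v=1.695, θ₁=-1.133, ω₁=-3.833, θ₂=-0.368, ω₂=-0.420, θ₃=-0.138, ω₃=-0.079
apply F[29]=-20.000 → step 30: x=1.124, v=1.420, θ₁=-1.210, ω₁=-3.935, θ₂=-0.375, ω₂=-0.363, θ₃=-0.139, ω₃=-0.072
apply F[30]=-20.000 → step 31: x=1.149, v=1.135, θ₁=-1.290, ω₁=-4.054, θ₂=-0.382, ω₂=-0.321, θ₃=-0.140, ω₃=-0.067
apply F[31]=-20.000 → step 32: x=1.169, v=0.839, θ₁=-1.373, ω₁=-4.192, θ₂=-0.388, ω₂=-0.297, θ₃=-0.142, ω₃=-0.065
apply F[32]=-20.000 → step 33: x=1.183, v=0.529, θ₁=-1.458, ω₁=-4.350, θ₂=-0.394, ω₂=-0.296, θ₃=-0.143, ω₃=-0.065
apply F[33]=-20.000 → step 34: x=1.190, v=0.204, θ₁=-1.547, ω₁=-4.531, θ₂=-0.400, ω₂=-0.325, θ₃=-0.144, ω₃=-0.068
apply F[34]=-20.000 → step 35: x=1.191, v=-0.139, θ₁=-1.639, ω₁=-4.738, θ₂=-0.407, ω₂=-0.389, θ₃=-0.146, ω₃=-0.072
apply F[35]=-20.000 → step 36: x=1.185, v=-0.503, θ₁=-1.737, ω₁=-4.976, θ₂=-0.416, ω₂=-0.498, θ₃=-0.147, ω₃=-0.077
apply F[36]=-20.000 → step 37: x=1.171, v=-0.890, θ₁=-1.839, ω₁=-5.252, θ₂=-0.428, ω₂=-0.662, θ₃=-0.149, ω₃=-0.084
Max |angle| over trajectory = 1.839 rad = 105.4°.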